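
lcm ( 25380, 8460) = 25380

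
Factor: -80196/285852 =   -  7^(  -  1 )*83^( - 1) * 163^1 = - 163/581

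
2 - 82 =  - 80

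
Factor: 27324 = 2^2*  3^3*11^1*23^1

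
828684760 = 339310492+489374268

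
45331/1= 45331 = 45331.00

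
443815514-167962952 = 275852562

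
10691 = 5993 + 4698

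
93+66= 159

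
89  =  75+14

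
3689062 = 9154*403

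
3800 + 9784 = 13584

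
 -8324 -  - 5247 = -3077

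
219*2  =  438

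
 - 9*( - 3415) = 30735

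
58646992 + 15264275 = 73911267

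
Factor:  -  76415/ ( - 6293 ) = 5^1 * 7^(-1)*17^1= 85/7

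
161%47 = 20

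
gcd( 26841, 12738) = 3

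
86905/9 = 9656 + 1/9 = 9656.11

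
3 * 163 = 489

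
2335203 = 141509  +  2193694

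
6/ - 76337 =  - 6/76337 = - 0.00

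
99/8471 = 99/8471 =0.01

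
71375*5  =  356875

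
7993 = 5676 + 2317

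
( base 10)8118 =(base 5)224433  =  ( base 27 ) B3I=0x1fb6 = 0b1111110110110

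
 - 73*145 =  - 10585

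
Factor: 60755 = 5^1*29^1*419^1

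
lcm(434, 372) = 2604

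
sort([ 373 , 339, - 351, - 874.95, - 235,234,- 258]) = [ -874.95, - 351, - 258, - 235, 234 , 339, 373 ] 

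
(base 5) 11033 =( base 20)1i8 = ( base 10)768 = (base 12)540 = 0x300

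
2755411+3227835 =5983246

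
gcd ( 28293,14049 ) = 3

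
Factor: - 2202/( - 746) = 1101/373 = 3^1*367^1*373^( - 1 ) 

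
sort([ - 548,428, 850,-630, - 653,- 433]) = [ - 653, - 630, - 548, - 433 , 428,850]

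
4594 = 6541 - 1947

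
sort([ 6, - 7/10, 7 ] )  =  [ - 7/10,6, 7]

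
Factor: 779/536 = 2^( - 3 )*19^1 * 41^1* 67^( - 1) 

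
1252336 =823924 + 428412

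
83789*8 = 670312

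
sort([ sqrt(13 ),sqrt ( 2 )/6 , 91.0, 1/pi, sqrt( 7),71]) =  [ sqrt(2) /6, 1/pi,sqrt(7), sqrt(  13) , 71,91.0]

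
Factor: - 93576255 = -3^1 * 5^1*1787^1*3491^1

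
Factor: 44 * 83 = 2^2*11^1 * 83^1  =  3652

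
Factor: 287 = 7^1 *41^1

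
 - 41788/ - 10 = 4178 + 4/5 = 4178.80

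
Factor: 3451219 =23^1 * 150053^1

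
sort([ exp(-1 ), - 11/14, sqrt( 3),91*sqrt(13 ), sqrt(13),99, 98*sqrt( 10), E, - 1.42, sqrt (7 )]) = [ - 1.42, - 11/14, exp( - 1), sqrt(3),  sqrt ( 7), E, sqrt( 13),99,98 *sqrt(10 ), 91*sqrt(13 )]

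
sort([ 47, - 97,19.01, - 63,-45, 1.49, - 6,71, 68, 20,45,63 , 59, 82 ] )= [ - 97, - 63, -45, - 6,1.49,19.01,20,  45 , 47,59, 63 , 68, 71,82]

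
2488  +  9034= 11522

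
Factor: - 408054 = -2^1*3^1*47^1*1447^1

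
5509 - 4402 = 1107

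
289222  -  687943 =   -  398721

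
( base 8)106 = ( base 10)70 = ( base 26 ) 2I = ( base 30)2A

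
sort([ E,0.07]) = [ 0.07,E ]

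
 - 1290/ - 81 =15 + 25/27 = 15.93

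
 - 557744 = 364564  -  922308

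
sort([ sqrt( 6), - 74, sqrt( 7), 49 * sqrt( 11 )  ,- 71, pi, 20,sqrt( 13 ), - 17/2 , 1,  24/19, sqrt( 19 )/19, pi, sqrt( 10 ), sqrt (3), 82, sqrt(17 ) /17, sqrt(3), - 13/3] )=[ - 74, - 71, - 17/2 , - 13/3, sqrt(19 )/19 , sqrt (17 )/17,1,  24/19 , sqrt( 3 ),sqrt( 3), sqrt(6), sqrt(7) , pi, pi , sqrt( 10 ),  sqrt( 13), 20,82 , 49*sqrt(11 ) ]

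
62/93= 2/3 = 0.67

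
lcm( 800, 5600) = 5600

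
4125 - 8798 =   -  4673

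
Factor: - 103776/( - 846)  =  368/3 = 2^4*3^( - 1) * 23^1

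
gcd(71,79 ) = 1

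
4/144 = 1/36 =0.03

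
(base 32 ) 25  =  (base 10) 69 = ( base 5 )234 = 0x45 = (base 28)2D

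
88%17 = 3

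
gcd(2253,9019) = 1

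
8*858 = 6864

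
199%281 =199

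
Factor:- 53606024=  - 2^3 *41^1 *163433^1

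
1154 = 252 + 902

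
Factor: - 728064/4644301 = -2^10*3^2*43^( - 1 )*79^1*108007^( - 1) 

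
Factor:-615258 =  - 2^1* 3^2* 7^1*19^1 * 257^1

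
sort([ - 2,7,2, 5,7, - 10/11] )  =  [-2, - 10/11,  2, 5,7,  7 ]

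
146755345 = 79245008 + 67510337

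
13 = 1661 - 1648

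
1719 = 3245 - 1526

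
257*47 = 12079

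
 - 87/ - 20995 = 87/20995=   0.00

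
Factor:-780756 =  - 2^2*3^1*65063^1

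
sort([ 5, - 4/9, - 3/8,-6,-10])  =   [-10,  -  6 ,-4/9, -3/8,5 ]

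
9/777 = 3/259 = 0.01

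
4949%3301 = 1648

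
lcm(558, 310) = 2790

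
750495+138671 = 889166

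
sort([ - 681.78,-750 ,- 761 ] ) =[ - 761, - 750, - 681.78]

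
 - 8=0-8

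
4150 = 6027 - 1877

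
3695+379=4074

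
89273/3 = 29757+2/3 = 29757.67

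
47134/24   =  23567/12 = 1963.92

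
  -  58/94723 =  - 58/94723 = - 0.00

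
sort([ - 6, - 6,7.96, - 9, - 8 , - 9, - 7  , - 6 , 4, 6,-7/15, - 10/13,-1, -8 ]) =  [ - 9, - 9,-8,- 8, - 7,-6, - 6, - 6, - 1, - 10/13, - 7/15,4,6, 7.96]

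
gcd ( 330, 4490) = 10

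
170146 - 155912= 14234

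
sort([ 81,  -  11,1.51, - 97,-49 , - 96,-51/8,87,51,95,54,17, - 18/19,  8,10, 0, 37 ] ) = [  -  97,-96, - 49,-11, - 51/8, - 18/19,0,1.51, 8, 10,17, 37, 51, 54, 81,87,95]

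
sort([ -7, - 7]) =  [ - 7, - 7]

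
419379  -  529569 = - 110190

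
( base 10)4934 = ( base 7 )20246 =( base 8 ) 11506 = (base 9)6682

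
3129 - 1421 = 1708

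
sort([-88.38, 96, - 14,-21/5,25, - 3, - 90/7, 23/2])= [-88.38,-14, - 90/7,-21/5, - 3,23/2,25,96 ] 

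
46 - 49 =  - 3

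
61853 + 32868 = 94721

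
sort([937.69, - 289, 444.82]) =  [ - 289,444.82, 937.69]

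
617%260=97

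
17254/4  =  4313+1/2 = 4313.50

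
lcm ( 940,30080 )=30080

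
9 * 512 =4608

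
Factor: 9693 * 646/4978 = 3^3*17^1*131^( - 1)*359^1 =164781/131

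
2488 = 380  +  2108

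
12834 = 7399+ 5435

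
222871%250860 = 222871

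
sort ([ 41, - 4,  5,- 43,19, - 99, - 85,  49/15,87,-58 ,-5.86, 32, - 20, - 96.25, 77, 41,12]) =[ - 99, - 96.25, - 85,  -  58, - 43 , - 20, - 5.86 , - 4,49/15,5, 12 , 19,32, 41,41, 77,87 ] 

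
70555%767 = 758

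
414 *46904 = 19418256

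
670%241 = 188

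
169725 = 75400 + 94325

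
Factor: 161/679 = 23^1*97^( - 1 ) = 23/97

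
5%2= 1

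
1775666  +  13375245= 15150911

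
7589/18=421 + 11/18 =421.61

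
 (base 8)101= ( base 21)32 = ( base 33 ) 1W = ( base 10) 65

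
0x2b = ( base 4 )223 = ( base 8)53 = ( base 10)43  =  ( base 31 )1c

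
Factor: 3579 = 3^1*1193^1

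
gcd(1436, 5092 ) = 4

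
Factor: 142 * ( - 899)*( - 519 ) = 66254502=2^1 * 3^1*29^1*31^1*71^1*173^1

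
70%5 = 0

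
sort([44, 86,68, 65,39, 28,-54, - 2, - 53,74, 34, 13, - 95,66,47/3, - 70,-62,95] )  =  [-95, - 70,-62,-54 ,-53, -2,  13,47/3,28,  34,39,44, 65,66,68,74 , 86, 95 ] 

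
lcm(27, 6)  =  54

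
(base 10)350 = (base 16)15e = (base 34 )AA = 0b101011110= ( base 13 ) 20C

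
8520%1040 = 200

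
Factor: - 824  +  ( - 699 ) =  - 1523 = - 1523^1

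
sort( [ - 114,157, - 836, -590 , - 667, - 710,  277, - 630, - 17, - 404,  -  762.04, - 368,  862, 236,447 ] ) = [ - 836, - 762.04,-710, - 667,-630, - 590, - 404, - 368, - 114,-17, 157,  236, 277,447,862 ] 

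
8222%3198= 1826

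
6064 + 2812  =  8876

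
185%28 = 17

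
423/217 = 1+206/217 = 1.95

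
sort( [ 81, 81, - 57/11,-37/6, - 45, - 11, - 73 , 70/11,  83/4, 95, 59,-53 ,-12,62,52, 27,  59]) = [-73,  -  53, - 45,-12, -11, - 37/6,-57/11,70/11, 83/4, 27, 52,59,59, 62,81, 81,95]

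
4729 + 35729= 40458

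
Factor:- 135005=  - 5^1*13^1*31^1 *67^1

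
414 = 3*138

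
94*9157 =860758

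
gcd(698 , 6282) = 698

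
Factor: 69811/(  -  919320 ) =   -  2^( - 3) * 3^( - 1) * 5^( - 1 )*7^1* 47^( - 1)* 163^ ( - 1 )*9973^1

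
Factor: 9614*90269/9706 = 11^1  *19^2*211^( - 1) * 4751^1 = 18866221/211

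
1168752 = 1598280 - 429528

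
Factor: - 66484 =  - 2^2*11^1*1511^1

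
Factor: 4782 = 2^1*3^1*797^1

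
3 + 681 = 684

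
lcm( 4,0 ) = 0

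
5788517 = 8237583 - 2449066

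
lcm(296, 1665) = 13320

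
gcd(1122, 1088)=34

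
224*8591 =1924384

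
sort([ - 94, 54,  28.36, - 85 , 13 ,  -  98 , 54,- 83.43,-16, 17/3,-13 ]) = [- 98,-94 , -85 , - 83.43 , - 16 , - 13, 17/3, 13, 28.36 , 54, 54] 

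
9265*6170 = 57165050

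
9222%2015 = 1162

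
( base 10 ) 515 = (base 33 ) FK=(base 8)1003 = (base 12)36B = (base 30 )h5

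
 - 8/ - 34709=8/34709 = 0.00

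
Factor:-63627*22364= -1422954228 = - 2^2*3^1 * 127^1*167^1*5591^1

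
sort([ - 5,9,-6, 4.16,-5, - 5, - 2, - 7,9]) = [ - 7, - 6, - 5, - 5 , - 5, - 2,4.16,9,9]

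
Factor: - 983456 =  - 2^5*73^1 * 421^1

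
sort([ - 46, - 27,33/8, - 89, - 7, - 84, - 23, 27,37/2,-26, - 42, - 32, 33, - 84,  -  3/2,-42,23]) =[ - 89, - 84, - 84, - 46, -42  , - 42, - 32, - 27, - 26,-23, -7, - 3/2 , 33/8,37/2, 23, 27, 33 ] 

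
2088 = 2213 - 125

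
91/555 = 91/555 = 0.16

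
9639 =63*153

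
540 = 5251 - 4711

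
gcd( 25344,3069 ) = 99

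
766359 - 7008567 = -6242208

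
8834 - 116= 8718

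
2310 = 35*66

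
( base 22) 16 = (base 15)1D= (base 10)28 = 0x1c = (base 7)40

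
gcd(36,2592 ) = 36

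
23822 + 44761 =68583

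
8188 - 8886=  - 698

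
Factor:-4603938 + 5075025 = 3^2*17^1*3079^1 = 471087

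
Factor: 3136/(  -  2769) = - 2^6* 3^ ( -1)*7^2*13^ ( - 1 )*71^(-1 ) 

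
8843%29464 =8843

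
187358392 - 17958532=169399860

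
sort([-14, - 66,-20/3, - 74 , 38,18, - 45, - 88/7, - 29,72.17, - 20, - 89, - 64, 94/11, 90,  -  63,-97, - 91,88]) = [-97,- 91, - 89, -74, - 66, - 64 ,-63, - 45, -29, - 20,- 14, - 88/7 , - 20/3,94/11,  18, 38, 72.17, 88, 90] 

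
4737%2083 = 571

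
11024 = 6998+4026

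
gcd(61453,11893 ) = 7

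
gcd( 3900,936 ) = 156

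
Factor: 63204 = 2^2*3^1*23^1*229^1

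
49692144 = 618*80408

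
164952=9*18328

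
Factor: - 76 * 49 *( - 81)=2^2*3^4*7^2*19^1 = 301644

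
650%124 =30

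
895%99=4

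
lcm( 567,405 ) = 2835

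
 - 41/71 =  - 41/71 = -0.58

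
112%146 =112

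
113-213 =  -100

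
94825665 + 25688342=120514007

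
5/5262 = 5/5262= 0.00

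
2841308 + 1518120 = 4359428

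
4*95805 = 383220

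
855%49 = 22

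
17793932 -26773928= - 8979996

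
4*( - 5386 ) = -21544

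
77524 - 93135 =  - 15611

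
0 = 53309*0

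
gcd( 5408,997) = 1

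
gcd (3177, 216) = 9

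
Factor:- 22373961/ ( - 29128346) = 2^( - 1)*3^1  *  13^ ( - 1)*1120321^ ( - 1)*7457987^1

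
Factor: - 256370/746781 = - 310/903 = - 2^1* 3^( - 1) * 5^1*7^ ( - 1 )*31^1*43^( - 1 ) 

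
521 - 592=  - 71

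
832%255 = 67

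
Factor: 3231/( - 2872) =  - 2^( - 3)*3^2 = - 9/8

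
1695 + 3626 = 5321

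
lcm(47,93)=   4371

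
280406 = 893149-612743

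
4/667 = 4/667 = 0.01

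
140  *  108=15120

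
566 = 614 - 48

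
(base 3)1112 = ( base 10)41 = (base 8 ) 51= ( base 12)35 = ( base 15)2b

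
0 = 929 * 0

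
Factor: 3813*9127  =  3^1 * 31^1 *41^1*9127^1  =  34801251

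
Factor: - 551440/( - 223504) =5^1*113^1*229^( - 1 )   =  565/229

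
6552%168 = 0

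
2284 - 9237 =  - 6953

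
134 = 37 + 97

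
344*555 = 190920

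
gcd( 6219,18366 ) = 3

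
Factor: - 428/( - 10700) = 1/25 = 5^( - 2) 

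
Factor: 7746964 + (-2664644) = 2^4*5^1*17^1*37^1*101^1=5082320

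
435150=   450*967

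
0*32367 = 0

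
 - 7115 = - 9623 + 2508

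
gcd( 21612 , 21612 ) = 21612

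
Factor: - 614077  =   - 23^1*26699^1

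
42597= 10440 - - 32157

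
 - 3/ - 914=3/914 =0.00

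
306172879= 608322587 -302149708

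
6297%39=18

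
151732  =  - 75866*( - 2 )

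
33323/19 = 1753 + 16/19 = 1753.84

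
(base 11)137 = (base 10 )161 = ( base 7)320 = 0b10100001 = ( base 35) 4l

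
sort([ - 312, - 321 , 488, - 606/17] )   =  [ - 321, - 312, - 606/17,488]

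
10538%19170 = 10538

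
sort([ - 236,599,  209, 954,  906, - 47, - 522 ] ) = [-522, - 236, - 47,209,599 , 906,954]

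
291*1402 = 407982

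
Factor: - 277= - 277^1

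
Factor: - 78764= - 2^2 * 7^1*29^1 * 97^1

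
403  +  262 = 665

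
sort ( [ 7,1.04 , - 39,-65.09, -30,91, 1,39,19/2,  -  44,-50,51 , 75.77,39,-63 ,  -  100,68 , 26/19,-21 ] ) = [-100, - 65.09,-63, - 50  , - 44,-39,- 30,  -  21,1, 1.04,26/19,  7,19/2,39,39 , 51,68,75.77,91 ]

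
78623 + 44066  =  122689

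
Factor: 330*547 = 180510  =  2^1*3^1*5^1*11^1*547^1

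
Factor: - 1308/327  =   - 2^2=- 4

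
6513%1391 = 949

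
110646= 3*36882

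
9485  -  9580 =-95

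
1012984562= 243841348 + 769143214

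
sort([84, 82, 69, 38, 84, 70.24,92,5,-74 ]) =[ - 74, 5, 38,69,70.24, 82 , 84, 84, 92]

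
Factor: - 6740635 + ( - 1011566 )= - 3^1*31^1*83357^1 = -  7752201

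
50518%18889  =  12740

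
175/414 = 175/414 = 0.42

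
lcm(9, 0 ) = 0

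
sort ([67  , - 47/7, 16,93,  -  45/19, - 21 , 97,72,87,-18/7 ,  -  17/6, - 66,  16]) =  [ - 66, - 21,-47/7, - 17/6, - 18/7,-45/19,16,16,67,72, 87,  93,97 ]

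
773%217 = 122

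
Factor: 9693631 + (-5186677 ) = 4506954 = 2^1  *3^1*389^1*1931^1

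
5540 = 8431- 2891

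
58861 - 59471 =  - 610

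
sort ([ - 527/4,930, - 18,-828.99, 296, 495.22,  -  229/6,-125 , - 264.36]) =[  -  828.99 ,  -  264.36, - 527/4, - 125, - 229/6,  -  18, 296, 495.22,930] 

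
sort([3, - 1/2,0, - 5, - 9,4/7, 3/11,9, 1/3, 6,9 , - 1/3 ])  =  [ - 9, - 5,-1/2,-1/3 , 0,3/11 , 1/3,4/7,3, 6,9, 9]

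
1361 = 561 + 800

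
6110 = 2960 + 3150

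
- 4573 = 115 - 4688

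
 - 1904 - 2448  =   - 4352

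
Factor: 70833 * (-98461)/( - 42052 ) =6974288013/42052=2^(- 2)*3^1*7^1*11^1*3373^1*8951^1  *10513^(-1) 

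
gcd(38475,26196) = 3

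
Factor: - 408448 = -2^7*3191^1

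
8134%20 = 14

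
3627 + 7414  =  11041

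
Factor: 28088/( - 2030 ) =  - 2^2*5^ ( - 1 )*7^( - 1)*29^(- 1 )* 3511^1 = - 14044/1015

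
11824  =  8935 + 2889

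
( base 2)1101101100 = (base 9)1173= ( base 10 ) 876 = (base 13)525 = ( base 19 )282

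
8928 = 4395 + 4533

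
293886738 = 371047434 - 77160696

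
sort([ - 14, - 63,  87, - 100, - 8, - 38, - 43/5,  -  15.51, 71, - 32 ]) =[ - 100 , - 63 ,  -  38 , - 32, - 15.51,  -  14, - 43/5, - 8,71, 87 ]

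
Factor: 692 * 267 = 184764 = 2^2*3^1 * 89^1*173^1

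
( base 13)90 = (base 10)117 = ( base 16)75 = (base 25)4H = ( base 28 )45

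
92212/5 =18442 + 2/5 = 18442.40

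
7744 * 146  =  1130624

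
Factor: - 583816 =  - 2^3*72977^1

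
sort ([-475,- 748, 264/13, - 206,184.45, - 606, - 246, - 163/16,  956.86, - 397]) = [  -  748, - 606,-475,-397,-246, - 206,-163/16,264/13, 184.45, 956.86 ] 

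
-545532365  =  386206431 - 931738796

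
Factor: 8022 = 2^1*3^1 *7^1*191^1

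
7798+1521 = 9319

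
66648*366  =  24393168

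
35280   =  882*40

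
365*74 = 27010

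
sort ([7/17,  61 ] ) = [7/17, 61 ] 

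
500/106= 250/53 = 4.72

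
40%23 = 17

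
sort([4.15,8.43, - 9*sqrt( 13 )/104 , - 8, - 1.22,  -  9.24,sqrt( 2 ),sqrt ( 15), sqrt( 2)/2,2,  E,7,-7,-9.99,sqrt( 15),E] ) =[ - 9.99,- 9.24 , - 8, - 7, - 1.22, -9*sqrt(13 )/104,sqrt(2 )/2,sqrt(2 ),  2,E, E,sqrt (15 ),sqrt( 15), 4.15,7,8.43]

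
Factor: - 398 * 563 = -2^1*199^1*563^1 = - 224074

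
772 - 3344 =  - 2572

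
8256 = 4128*2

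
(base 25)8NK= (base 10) 5595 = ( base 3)21200020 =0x15DB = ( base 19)f99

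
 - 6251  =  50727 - 56978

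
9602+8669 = 18271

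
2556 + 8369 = 10925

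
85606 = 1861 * 46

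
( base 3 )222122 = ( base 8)1317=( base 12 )4bb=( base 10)719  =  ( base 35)KJ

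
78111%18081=5787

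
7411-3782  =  3629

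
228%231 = 228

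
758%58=4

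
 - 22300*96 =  - 2140800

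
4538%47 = 26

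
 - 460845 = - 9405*49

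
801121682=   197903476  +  603218206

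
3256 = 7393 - 4137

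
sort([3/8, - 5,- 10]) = [ - 10, - 5, 3/8]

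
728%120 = 8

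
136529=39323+97206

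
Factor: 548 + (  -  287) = 3^2*29^1=261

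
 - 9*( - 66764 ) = 600876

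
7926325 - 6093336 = 1832989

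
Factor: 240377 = 271^1 * 887^1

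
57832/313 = 184 + 240/313 = 184.77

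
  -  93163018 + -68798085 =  -161961103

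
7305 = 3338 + 3967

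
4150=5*830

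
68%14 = 12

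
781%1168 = 781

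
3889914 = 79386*49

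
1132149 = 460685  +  671464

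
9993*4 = 39972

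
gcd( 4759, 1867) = 1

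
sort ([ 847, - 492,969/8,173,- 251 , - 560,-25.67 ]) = [ - 560, - 492,-251, - 25.67,969/8, 173,  847 ] 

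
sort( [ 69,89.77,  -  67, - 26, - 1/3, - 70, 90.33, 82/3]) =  [- 70, - 67, - 26, - 1/3, 82/3, 69, 89.77 , 90.33 ]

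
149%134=15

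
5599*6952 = 38924248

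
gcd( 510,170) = 170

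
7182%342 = 0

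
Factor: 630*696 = 438480 = 2^4*3^3*5^1*7^1*29^1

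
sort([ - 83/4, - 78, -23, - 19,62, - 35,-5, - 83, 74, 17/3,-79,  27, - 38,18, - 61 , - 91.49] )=[ - 91.49, - 83, - 79, - 78, - 61, - 38, - 35, - 23 , - 83/4, - 19 ,-5,  17/3, 18, 27, 62,74 ] 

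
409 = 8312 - 7903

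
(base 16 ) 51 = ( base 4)1101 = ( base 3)10000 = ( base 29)2n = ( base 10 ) 81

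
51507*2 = 103014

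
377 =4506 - 4129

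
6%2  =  0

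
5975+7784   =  13759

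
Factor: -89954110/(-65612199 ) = 2^1*3^( - 1)*5^1*8995411^1 * 21870733^( - 1) 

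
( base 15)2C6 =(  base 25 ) 10B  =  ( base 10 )636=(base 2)1001111100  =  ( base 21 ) 196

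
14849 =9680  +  5169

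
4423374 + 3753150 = 8176524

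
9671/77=125 + 46/77 =125.60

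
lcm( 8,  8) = 8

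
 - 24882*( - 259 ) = 6444438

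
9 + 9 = 18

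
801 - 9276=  - 8475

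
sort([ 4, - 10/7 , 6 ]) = [ - 10/7,4,6]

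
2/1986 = 1/993 = 0.00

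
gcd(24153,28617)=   3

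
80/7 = 80/7   =  11.43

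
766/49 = 15  +  31/49 = 15.63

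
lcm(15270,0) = 0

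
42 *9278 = 389676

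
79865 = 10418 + 69447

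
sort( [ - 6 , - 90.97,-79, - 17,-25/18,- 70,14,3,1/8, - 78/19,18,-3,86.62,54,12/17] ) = [ - 90.97, - 79, - 70, - 17, -6, - 78/19, - 3,-25/18,1/8,12/17,3,14,18,54, 86.62]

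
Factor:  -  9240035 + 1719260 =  - 7520775 = - 3^1*5^2 * 149^1*673^1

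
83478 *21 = 1753038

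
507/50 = 507/50= 10.14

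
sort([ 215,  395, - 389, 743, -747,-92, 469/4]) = [ - 747, - 389, - 92,469/4, 215, 395,743]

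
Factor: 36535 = 5^1 *7307^1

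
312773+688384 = 1001157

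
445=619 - 174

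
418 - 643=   -  225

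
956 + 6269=7225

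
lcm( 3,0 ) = 0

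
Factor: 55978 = 2^1*13^1*2153^1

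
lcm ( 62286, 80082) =560574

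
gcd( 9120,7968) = 96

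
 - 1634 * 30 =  - 49020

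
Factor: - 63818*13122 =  - 2^2*3^8*17^1*1877^1 = - 837419796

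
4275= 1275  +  3000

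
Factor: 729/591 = 3^5*197^ ( -1) =243/197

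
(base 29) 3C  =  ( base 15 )69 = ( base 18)59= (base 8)143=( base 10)99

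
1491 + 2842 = 4333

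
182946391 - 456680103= -273733712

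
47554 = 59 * 806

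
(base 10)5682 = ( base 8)13062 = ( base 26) 8ae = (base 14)20dc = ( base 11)42a6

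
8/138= 4/69 = 0.06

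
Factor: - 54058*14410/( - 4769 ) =778975780/4769 = 2^2 * 5^1*11^1*19^( - 1)*131^1*151^1 * 179^1*251^( - 1)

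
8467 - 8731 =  - 264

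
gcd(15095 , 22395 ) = 5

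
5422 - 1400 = 4022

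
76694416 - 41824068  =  34870348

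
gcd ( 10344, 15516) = 5172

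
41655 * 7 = 291585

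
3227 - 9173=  - 5946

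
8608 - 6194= 2414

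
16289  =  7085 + 9204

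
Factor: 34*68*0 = 0 = 0^1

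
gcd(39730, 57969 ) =1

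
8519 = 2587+5932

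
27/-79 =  - 1 + 52/79 = - 0.34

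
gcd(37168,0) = 37168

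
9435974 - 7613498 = 1822476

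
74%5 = 4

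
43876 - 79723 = - 35847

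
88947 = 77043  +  11904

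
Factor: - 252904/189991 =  - 2^3*101^1*607^( - 1) = - 808/607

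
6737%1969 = 830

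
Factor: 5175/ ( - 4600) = -2^( - 3) * 3^2  =  -9/8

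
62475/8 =7809 + 3/8  =  7809.38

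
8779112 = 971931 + 7807181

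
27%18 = 9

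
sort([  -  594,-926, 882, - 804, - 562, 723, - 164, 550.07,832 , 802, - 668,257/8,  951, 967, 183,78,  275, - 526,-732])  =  [ - 926,-804, - 732,-668,  -  594, - 562,-526,-164,257/8, 78,183, 275, 550.07,723, 802, 832, 882, 951 , 967]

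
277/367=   277/367 =0.75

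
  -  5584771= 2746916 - 8331687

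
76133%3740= 1333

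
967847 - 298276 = 669571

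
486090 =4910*99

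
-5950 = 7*(-850)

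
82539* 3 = 247617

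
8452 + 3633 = 12085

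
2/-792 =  - 1 + 395/396   =  -0.00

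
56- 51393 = -51337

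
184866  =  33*5602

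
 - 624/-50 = 12+12/25 = 12.48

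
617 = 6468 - 5851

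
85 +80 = 165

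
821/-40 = -21 +19/40  =  -20.52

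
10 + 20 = 30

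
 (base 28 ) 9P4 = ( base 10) 7760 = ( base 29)96h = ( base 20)j80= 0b1111001010000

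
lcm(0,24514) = 0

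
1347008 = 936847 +410161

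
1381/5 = 1381/5 = 276.20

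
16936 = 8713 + 8223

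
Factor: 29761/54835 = 5^(  -  1)*11^( - 1)*997^ (  -  1 )*29761^1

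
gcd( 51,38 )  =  1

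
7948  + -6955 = 993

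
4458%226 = 164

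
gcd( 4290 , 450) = 30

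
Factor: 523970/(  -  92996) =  - 755/134  =  -2^ (-1)*5^1 * 67^ ( - 1 )* 151^1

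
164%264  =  164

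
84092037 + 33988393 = 118080430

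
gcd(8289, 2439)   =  9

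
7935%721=4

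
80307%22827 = 11826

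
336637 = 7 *48091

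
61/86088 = 61/86088 = 0.00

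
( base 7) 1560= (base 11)523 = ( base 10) 630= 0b1001110110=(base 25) 105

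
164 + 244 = 408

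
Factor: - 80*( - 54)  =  4320 = 2^5 * 3^3*5^1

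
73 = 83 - 10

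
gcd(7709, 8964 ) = 1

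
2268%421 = 163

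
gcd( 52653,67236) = 3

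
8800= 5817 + 2983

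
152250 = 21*7250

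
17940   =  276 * 65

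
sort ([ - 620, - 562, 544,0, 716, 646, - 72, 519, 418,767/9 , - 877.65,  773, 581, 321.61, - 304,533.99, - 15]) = [ - 877.65, - 620, - 562,  -  304,- 72,-15, 0,767/9, 321.61,418,519, 533.99,544,581,646, 716, 773] 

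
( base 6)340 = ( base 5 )1012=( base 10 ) 132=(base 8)204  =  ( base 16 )84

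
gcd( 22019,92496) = 1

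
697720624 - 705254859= - 7534235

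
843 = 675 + 168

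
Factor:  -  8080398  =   -2^1*3^4  *  31^1*1609^1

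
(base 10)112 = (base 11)A2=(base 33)3D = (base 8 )160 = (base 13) 88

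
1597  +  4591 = 6188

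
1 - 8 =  -7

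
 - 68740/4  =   - 17185=- 17185.00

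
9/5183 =9/5183 = 0.00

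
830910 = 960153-129243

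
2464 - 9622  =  -7158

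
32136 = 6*5356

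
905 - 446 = 459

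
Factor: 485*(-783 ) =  - 379755  =  - 3^3*5^1 * 29^1*97^1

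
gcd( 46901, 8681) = 1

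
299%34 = 27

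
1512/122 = 756/61 = 12.39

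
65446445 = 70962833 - 5516388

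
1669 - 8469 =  - 6800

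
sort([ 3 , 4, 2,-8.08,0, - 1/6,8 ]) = [ - 8.08,-1/6, 0, 2,3, 4,8] 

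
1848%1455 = 393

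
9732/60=162 + 1/5 = 162.20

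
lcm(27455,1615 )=27455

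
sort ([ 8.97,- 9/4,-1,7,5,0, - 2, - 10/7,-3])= [ - 3, - 9/4, - 2 , - 10/7, - 1, 0 , 5,7, 8.97 ] 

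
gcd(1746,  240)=6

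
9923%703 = 81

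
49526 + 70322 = 119848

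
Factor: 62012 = 2^2 * 37^1 * 419^1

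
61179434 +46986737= 108166171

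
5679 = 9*631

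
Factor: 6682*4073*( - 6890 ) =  - 187516765540= - 2^2*5^1 * 13^2*53^1*257^1*4073^1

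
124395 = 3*41465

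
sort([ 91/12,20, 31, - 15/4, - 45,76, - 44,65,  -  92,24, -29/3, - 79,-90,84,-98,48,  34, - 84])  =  [- 98, - 92, - 90, - 84, -79, - 45, - 44,-29/3,  -  15/4,91/12,20,24, 31,34,48,65, 76,84 ]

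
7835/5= 1567=1567.00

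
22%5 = 2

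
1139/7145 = 1139/7145 = 0.16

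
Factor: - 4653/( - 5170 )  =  9/10 = 2^( - 1)*3^2*5^( - 1)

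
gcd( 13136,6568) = 6568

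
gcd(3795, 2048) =1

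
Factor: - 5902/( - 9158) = 13^1*19^( - 1 )*227^1*241^( - 1) = 2951/4579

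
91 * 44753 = 4072523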